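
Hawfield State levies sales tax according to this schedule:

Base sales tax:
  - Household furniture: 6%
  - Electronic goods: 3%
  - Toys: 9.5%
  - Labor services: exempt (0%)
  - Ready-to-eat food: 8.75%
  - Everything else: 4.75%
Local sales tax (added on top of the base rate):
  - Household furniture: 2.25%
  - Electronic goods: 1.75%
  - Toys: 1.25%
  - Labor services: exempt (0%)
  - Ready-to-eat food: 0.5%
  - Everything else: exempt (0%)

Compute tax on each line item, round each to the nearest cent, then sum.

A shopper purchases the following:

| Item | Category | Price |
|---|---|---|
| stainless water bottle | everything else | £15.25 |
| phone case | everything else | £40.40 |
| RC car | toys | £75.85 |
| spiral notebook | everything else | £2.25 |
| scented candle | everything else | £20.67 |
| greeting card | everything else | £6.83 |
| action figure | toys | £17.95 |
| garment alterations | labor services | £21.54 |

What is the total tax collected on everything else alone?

£4.05

Stainless water bottle £15.25: everything else → 4.75% + 0% local = 4.75% → £0.72
Phone case £40.40: everything else → 4.75% + 0% local = 4.75% → £1.92
Spiral notebook £2.25: everything else → 4.75% + 0% local = 4.75% → £0.11
Scented candle £20.67: everything else → 4.75% + 0% local = 4.75% → £0.98
Greeting card £6.83: everything else → 4.75% + 0% local = 4.75% → £0.32
Tax on everything else = £0.72 + £1.92 + £0.11 + £0.98 + £0.32 = £4.05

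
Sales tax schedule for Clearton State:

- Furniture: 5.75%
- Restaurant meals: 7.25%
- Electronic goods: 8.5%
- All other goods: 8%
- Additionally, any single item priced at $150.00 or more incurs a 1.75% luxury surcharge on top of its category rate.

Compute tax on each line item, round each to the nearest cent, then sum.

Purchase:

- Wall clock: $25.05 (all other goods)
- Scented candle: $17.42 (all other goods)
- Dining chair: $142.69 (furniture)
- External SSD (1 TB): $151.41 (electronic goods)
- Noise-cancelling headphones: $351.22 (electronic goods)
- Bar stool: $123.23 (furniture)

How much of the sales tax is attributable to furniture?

$15.29

Dining chair $142.69: furniture → 5.75% → $8.20
Bar stool $123.23: furniture → 5.75% → $7.09
Tax on furniture = $8.20 + $7.09 = $15.29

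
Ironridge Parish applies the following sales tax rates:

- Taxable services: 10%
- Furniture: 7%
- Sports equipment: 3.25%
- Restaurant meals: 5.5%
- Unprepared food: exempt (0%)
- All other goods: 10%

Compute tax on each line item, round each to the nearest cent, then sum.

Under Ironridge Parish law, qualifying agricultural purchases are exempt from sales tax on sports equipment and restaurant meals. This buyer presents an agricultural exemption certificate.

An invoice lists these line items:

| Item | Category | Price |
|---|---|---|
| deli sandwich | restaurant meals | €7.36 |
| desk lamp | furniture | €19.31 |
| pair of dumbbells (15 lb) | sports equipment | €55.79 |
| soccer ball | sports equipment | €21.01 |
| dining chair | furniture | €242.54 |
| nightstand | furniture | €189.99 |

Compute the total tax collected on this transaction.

Deli sandwich €7.36: restaurant meals, buyer-exempt → 0% → €0.00
Desk lamp €19.31: furniture → 7% → €1.35
Pair of dumbbells (15 lb) €55.79: sports equipment, buyer-exempt → 0% → €0.00
Soccer ball €21.01: sports equipment, buyer-exempt → 0% → €0.00
Dining chair €242.54: furniture → 7% → €16.98
Nightstand €189.99: furniture → 7% → €13.30
Total tax = €1.35 + €16.98 + €13.30 = €31.63

€31.63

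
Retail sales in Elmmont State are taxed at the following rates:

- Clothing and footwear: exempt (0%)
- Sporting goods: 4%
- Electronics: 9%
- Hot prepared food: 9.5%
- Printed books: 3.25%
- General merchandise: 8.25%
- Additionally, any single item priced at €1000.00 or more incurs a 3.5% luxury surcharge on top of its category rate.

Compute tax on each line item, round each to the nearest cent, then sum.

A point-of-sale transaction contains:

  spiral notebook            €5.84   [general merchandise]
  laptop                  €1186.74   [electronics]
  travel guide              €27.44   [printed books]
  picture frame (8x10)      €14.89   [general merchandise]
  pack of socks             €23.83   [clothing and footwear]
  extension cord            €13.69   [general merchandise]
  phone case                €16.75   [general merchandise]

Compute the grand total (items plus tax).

€1442.63

Spiral notebook €5.84: general merchandise → 8.25% → €0.48
Laptop €1186.74: electronics → 9% + 3.5% surcharge = 12.5% → €148.34
Travel guide €27.44: printed books → 3.25% → €0.89
Picture frame (8x10) €14.89: general merchandise → 8.25% → €1.23
Pack of socks €23.83: clothing and footwear → 0% → €0.00
Extension cord €13.69: general merchandise → 8.25% → €1.13
Phone case €16.75: general merchandise → 8.25% → €1.38
Subtotal = €1289.18; tax = €153.45; total due = €1442.63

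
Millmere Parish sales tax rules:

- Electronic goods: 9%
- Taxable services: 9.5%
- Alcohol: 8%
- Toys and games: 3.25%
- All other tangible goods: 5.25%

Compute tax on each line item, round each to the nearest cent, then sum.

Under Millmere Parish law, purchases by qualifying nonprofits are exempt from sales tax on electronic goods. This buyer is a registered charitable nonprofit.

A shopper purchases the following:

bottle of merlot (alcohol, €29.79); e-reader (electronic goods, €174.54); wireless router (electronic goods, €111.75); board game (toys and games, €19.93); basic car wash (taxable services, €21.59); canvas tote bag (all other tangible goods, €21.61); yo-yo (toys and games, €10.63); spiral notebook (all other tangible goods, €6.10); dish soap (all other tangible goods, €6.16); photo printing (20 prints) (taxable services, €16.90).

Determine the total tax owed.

Bottle of merlot €29.79: alcohol → 8% → €2.38
E-reader €174.54: electronic goods, buyer-exempt → 0% → €0.00
Wireless router €111.75: electronic goods, buyer-exempt → 0% → €0.00
Board game €19.93: toys and games → 3.25% → €0.65
Basic car wash €21.59: taxable services → 9.5% → €2.05
Canvas tote bag €21.61: all other tangible goods → 5.25% → €1.13
Yo-yo €10.63: toys and games → 3.25% → €0.35
Spiral notebook €6.10: all other tangible goods → 5.25% → €0.32
Dish soap €6.16: all other tangible goods → 5.25% → €0.32
Photo printing (20 prints) €16.90: taxable services → 9.5% → €1.61
Total tax = €2.38 + €0.65 + €2.05 + €1.13 + €0.35 + €0.32 + €0.32 + €1.61 = €8.81

€8.81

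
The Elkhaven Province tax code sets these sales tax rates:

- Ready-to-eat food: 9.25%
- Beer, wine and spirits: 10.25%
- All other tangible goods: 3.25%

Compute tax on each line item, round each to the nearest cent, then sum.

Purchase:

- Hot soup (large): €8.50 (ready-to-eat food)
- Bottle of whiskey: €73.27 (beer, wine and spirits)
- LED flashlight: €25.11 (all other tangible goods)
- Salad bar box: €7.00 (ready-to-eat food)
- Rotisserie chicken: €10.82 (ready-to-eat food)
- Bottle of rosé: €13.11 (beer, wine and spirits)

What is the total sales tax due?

€12.11

Hot soup (large) €8.50: ready-to-eat food → 9.25% → €0.79
Bottle of whiskey €73.27: beer, wine and spirits → 10.25% → €7.51
LED flashlight €25.11: all other tangible goods → 3.25% → €0.82
Salad bar box €7.00: ready-to-eat food → 9.25% → €0.65
Rotisserie chicken €10.82: ready-to-eat food → 9.25% → €1.00
Bottle of rosé €13.11: beer, wine and spirits → 10.25% → €1.34
Total tax = €0.79 + €7.51 + €0.82 + €0.65 + €1.00 + €1.34 = €12.11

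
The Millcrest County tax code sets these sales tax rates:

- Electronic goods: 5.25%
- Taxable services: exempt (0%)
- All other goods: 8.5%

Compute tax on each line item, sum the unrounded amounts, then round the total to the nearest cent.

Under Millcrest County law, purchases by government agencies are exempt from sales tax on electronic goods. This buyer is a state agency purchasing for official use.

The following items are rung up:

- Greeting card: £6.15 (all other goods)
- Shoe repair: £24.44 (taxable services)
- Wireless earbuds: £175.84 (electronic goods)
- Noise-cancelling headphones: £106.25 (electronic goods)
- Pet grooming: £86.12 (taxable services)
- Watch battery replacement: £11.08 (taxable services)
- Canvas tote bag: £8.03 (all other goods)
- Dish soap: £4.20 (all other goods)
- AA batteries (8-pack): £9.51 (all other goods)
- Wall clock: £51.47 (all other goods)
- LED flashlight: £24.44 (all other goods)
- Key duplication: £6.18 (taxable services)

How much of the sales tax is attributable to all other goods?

£8.82

Greeting card £6.15: all other goods → 8.5% → £0.52275
Canvas tote bag £8.03: all other goods → 8.5% → £0.68255
Dish soap £4.20: all other goods → 8.5% → £0.357
AA batteries (8-pack) £9.51: all other goods → 8.5% → £0.80835
Wall clock £51.47: all other goods → 8.5% → £4.37495
LED flashlight £24.44: all other goods → 8.5% → £2.0774
Tax on all other goods: unrounded sum = £8.823 → £8.82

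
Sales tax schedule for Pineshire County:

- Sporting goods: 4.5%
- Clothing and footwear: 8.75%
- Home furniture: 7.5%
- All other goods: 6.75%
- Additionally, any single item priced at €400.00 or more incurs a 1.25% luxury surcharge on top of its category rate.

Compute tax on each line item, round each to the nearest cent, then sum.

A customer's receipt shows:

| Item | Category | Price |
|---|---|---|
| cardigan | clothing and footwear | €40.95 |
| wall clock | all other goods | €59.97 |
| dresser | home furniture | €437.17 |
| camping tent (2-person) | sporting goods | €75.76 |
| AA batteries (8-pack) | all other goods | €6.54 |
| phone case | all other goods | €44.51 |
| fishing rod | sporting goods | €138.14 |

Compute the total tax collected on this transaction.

Cardigan €40.95: clothing and footwear → 8.75% → €3.58
Wall clock €59.97: all other goods → 6.75% → €4.05
Dresser €437.17: home furniture → 7.5% + 1.25% surcharge = 8.75% → €38.25
Camping tent (2-person) €75.76: sporting goods → 4.5% → €3.41
AA batteries (8-pack) €6.54: all other goods → 6.75% → €0.44
Phone case €44.51: all other goods → 6.75% → €3.00
Fishing rod €138.14: sporting goods → 4.5% → €6.22
Total tax = €3.58 + €4.05 + €38.25 + €3.41 + €0.44 + €3.00 + €6.22 = €58.95

€58.95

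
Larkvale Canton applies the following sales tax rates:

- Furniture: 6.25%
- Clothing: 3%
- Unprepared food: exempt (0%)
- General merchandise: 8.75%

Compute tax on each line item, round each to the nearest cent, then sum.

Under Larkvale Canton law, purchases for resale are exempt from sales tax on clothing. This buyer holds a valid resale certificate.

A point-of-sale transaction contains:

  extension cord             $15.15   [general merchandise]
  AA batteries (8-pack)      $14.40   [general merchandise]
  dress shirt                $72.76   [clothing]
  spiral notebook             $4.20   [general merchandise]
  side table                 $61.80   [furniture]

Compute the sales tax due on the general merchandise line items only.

Extension cord $15.15: general merchandise → 8.75% → $1.33
AA batteries (8-pack) $14.40: general merchandise → 8.75% → $1.26
Spiral notebook $4.20: general merchandise → 8.75% → $0.37
Tax on general merchandise = $1.33 + $1.26 + $0.37 = $2.96

$2.96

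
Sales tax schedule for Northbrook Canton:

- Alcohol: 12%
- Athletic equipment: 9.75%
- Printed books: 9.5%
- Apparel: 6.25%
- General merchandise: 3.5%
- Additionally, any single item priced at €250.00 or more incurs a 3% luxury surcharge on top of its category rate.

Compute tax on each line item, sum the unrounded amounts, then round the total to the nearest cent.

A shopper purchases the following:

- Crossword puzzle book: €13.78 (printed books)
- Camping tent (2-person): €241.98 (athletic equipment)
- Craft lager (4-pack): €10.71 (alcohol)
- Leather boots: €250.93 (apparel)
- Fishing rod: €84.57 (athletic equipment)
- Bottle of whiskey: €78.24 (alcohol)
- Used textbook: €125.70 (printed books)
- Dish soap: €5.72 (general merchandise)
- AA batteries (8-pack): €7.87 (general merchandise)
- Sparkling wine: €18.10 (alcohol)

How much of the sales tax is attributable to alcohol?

€12.85

Craft lager (4-pack) €10.71: alcohol → 12% → €1.2852
Bottle of whiskey €78.24: alcohol → 12% → €9.3888
Sparkling wine €18.10: alcohol → 12% → €2.172
Tax on alcohol: unrounded sum = €12.846 → €12.85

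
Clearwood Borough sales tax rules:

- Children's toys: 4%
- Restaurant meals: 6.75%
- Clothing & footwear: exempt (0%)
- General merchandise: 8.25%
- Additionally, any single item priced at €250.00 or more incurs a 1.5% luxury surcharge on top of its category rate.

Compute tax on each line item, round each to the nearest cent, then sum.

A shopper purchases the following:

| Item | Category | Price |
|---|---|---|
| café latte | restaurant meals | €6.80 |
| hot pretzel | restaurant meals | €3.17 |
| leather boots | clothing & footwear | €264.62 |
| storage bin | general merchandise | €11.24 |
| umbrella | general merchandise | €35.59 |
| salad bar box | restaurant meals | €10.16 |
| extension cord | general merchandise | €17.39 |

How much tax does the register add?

€10.63

Café latte €6.80: restaurant meals → 6.75% → €0.46
Hot pretzel €3.17: restaurant meals → 6.75% → €0.21
Leather boots €264.62: clothing & footwear → 0% + 1.5% surcharge = 1.5% → €3.97
Storage bin €11.24: general merchandise → 8.25% → €0.93
Umbrella €35.59: general merchandise → 8.25% → €2.94
Salad bar box €10.16: restaurant meals → 6.75% → €0.69
Extension cord €17.39: general merchandise → 8.25% → €1.43
Total tax = €0.46 + €0.21 + €3.97 + €0.93 + €2.94 + €0.69 + €1.43 = €10.63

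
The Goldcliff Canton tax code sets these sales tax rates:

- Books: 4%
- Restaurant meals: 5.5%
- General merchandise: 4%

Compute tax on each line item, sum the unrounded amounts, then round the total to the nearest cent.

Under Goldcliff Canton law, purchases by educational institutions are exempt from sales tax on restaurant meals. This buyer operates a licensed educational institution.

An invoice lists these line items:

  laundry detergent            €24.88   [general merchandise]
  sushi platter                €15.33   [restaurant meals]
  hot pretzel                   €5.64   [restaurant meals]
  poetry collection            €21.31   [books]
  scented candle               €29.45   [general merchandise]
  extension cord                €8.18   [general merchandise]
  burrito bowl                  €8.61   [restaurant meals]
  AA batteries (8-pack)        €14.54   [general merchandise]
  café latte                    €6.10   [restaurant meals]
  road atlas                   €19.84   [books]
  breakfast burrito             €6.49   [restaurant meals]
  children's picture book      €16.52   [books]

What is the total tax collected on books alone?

€2.31

Poetry collection €21.31: books → 4% → €0.8524
Road atlas €19.84: books → 4% → €0.7936
Children's picture book €16.52: books → 4% → €0.6608
Tax on books: unrounded sum = €2.3068 → €2.31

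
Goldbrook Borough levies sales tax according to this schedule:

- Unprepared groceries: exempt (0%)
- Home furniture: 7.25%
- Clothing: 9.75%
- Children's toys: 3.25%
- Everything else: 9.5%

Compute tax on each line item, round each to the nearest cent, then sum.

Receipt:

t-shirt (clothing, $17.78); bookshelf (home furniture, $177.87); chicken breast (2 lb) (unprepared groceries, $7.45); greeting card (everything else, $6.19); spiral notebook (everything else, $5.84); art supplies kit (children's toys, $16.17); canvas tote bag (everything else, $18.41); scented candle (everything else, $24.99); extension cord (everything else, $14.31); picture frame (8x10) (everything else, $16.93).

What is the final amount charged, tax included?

T-shirt $17.78: clothing → 9.75% → $1.73
Bookshelf $177.87: home furniture → 7.25% → $12.90
Chicken breast (2 lb) $7.45: unprepared groceries → 0% → $0.00
Greeting card $6.19: everything else → 9.5% → $0.59
Spiral notebook $5.84: everything else → 9.5% → $0.55
Art supplies kit $16.17: children's toys → 3.25% → $0.53
Canvas tote bag $18.41: everything else → 9.5% → $1.75
Scented candle $24.99: everything else → 9.5% → $2.37
Extension cord $14.31: everything else → 9.5% → $1.36
Picture frame (8x10) $16.93: everything else → 9.5% → $1.61
Subtotal = $305.94; tax = $23.39; total due = $329.33

$329.33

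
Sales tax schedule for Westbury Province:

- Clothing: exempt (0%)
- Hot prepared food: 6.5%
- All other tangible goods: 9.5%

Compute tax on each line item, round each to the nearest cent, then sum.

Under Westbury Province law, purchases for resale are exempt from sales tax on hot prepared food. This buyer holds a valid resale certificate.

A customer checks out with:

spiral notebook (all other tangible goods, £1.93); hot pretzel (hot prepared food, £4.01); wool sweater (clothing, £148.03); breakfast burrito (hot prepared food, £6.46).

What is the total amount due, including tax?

Spiral notebook £1.93: all other tangible goods → 9.5% → £0.18
Hot pretzel £4.01: hot prepared food, buyer-exempt → 0% → £0.00
Wool sweater £148.03: clothing → 0% → £0.00
Breakfast burrito £6.46: hot prepared food, buyer-exempt → 0% → £0.00
Subtotal = £160.43; tax = £0.18; total due = £160.61

£160.61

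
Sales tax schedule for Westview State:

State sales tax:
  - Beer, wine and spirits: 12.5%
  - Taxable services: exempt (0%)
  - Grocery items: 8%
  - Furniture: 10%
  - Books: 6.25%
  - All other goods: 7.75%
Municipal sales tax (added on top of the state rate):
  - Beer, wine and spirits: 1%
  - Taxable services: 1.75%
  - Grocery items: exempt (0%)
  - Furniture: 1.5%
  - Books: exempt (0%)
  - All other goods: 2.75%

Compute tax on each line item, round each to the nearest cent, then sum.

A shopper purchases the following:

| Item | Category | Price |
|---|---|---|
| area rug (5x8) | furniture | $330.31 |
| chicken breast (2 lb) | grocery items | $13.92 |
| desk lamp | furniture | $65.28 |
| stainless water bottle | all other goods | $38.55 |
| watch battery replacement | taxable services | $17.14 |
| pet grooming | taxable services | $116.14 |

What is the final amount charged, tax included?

Area rug (5x8) $330.31: furniture → 10% + 1.5% municipal = 11.5% → $37.99
Chicken breast (2 lb) $13.92: grocery items → 8% + 0% municipal = 8% → $1.11
Desk lamp $65.28: furniture → 10% + 1.5% municipal = 11.5% → $7.51
Stainless water bottle $38.55: all other goods → 7.75% + 2.75% municipal = 10.5% → $4.05
Watch battery replacement $17.14: taxable services → 0% + 1.75% municipal = 1.75% → $0.30
Pet grooming $116.14: taxable services → 0% + 1.75% municipal = 1.75% → $2.03
Subtotal = $581.34; tax = $52.99; total due = $634.33

$634.33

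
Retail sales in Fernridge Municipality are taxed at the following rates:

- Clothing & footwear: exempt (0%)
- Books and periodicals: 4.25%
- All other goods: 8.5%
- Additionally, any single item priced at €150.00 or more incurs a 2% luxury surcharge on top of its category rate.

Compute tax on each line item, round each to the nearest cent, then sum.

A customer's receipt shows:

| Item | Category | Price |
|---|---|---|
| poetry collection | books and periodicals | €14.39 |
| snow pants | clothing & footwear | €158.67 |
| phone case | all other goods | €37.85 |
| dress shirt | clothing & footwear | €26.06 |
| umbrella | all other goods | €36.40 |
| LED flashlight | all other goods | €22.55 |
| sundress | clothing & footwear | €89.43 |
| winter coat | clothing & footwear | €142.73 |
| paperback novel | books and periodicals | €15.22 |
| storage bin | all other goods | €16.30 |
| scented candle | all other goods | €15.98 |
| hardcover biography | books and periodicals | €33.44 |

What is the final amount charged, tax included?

Poetry collection €14.39: books and periodicals → 4.25% → €0.61
Snow pants €158.67: clothing & footwear → 0% + 2% surcharge = 2% → €3.17
Phone case €37.85: all other goods → 8.5% → €3.22
Dress shirt €26.06: clothing & footwear → 0% → €0.00
Umbrella €36.40: all other goods → 8.5% → €3.09
LED flashlight €22.55: all other goods → 8.5% → €1.92
Sundress €89.43: clothing & footwear → 0% → €0.00
Winter coat €142.73: clothing & footwear → 0% → €0.00
Paperback novel €15.22: books and periodicals → 4.25% → €0.65
Storage bin €16.30: all other goods → 8.5% → €1.39
Scented candle €15.98: all other goods → 8.5% → €1.36
Hardcover biography €33.44: books and periodicals → 4.25% → €1.42
Subtotal = €609.02; tax = €16.83; total due = €625.85

€625.85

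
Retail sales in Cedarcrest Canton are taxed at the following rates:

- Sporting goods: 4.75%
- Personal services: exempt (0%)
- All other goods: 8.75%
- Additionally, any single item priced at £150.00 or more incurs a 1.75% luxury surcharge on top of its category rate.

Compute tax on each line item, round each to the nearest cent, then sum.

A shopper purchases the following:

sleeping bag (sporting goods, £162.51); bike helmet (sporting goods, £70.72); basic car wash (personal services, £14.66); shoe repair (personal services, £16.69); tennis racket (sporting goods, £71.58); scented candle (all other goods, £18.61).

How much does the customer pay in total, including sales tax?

£373.72

Sleeping bag £162.51: sporting goods → 4.75% + 1.75% surcharge = 6.5% → £10.56
Bike helmet £70.72: sporting goods → 4.75% → £3.36
Basic car wash £14.66: personal services → 0% → £0.00
Shoe repair £16.69: personal services → 0% → £0.00
Tennis racket £71.58: sporting goods → 4.75% → £3.40
Scented candle £18.61: all other goods → 8.75% → £1.63
Subtotal = £354.77; tax = £18.95; total due = £373.72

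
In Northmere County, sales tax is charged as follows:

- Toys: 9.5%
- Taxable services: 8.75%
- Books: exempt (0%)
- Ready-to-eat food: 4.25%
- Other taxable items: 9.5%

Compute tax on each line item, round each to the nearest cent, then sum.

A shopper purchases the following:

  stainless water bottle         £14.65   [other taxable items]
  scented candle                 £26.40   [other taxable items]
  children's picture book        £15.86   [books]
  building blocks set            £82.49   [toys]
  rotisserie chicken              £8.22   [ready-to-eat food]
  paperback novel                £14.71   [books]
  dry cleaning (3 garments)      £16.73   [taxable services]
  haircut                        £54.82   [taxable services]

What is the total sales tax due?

£18.35

Stainless water bottle £14.65: other taxable items → 9.5% → £1.39
Scented candle £26.40: other taxable items → 9.5% → £2.51
Children's picture book £15.86: books → 0% → £0.00
Building blocks set £82.49: toys → 9.5% → £7.84
Rotisserie chicken £8.22: ready-to-eat food → 4.25% → £0.35
Paperback novel £14.71: books → 0% → £0.00
Dry cleaning (3 garments) £16.73: taxable services → 8.75% → £1.46
Haircut £54.82: taxable services → 8.75% → £4.80
Total tax = £1.39 + £2.51 + £7.84 + £0.35 + £1.46 + £4.80 = £18.35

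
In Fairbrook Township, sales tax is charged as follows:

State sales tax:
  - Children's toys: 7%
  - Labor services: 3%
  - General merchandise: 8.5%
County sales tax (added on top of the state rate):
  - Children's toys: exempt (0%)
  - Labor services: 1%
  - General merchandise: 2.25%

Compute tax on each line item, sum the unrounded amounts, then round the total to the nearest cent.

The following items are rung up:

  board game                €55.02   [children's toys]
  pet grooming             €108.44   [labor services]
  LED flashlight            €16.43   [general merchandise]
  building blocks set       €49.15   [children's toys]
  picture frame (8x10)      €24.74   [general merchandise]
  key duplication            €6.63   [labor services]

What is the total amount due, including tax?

Board game €55.02: children's toys → 7% + 0% county = 7% → €3.8514
Pet grooming €108.44: labor services → 3% + 1% county = 4% → €4.3376
LED flashlight €16.43: general merchandise → 8.5% + 2.25% county = 10.75% → €1.766225
Building blocks set €49.15: children's toys → 7% + 0% county = 7% → €3.4405
Picture frame (8x10) €24.74: general merchandise → 8.5% + 2.25% county = 10.75% → €2.65955
Key duplication €6.63: labor services → 3% + 1% county = 4% → €0.2652
Subtotal = €260.41; unrounded tax = €16.320475 → €16.32; total due = €276.73

€276.73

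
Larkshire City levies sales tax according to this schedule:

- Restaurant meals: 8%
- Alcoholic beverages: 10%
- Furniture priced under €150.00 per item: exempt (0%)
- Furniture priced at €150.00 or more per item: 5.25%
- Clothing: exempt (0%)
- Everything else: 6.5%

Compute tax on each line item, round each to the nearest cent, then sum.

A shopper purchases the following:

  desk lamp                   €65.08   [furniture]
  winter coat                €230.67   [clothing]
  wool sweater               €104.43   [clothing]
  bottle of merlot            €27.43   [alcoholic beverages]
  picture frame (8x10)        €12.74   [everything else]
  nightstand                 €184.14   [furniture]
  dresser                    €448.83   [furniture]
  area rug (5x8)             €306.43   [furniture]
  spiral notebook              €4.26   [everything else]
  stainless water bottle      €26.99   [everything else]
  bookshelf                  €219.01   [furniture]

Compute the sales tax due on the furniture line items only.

€60.82

Desk lamp €65.08: furniture, under €150.00 → 0% → €0.00
Nightstand €184.14: furniture, €150.00 or more → 5.25% → €9.67
Dresser €448.83: furniture, €150.00 or more → 5.25% → €23.56
Area rug (5x8) €306.43: furniture, €150.00 or more → 5.25% → €16.09
Bookshelf €219.01: furniture, €150.00 or more → 5.25% → €11.50
Tax on furniture = €0.00 + €9.67 + €23.56 + €16.09 + €11.50 = €60.82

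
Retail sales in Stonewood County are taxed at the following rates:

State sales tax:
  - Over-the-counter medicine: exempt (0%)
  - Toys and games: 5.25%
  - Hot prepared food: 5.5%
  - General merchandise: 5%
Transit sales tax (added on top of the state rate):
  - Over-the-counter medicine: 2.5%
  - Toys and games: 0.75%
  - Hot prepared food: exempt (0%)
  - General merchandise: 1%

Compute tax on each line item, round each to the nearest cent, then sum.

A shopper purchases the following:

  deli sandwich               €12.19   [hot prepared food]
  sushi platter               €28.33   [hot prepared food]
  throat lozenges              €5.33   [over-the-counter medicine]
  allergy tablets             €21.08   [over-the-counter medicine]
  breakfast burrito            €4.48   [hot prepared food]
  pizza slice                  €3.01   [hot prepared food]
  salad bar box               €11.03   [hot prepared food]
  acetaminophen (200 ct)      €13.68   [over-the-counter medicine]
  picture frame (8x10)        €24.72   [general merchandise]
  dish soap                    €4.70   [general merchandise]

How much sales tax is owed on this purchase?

Deli sandwich €12.19: hot prepared food → 5.5% + 0% transit = 5.5% → €0.67
Sushi platter €28.33: hot prepared food → 5.5% + 0% transit = 5.5% → €1.56
Throat lozenges €5.33: over-the-counter medicine → 0% + 2.5% transit = 2.5% → €0.13
Allergy tablets €21.08: over-the-counter medicine → 0% + 2.5% transit = 2.5% → €0.53
Breakfast burrito €4.48: hot prepared food → 5.5% + 0% transit = 5.5% → €0.25
Pizza slice €3.01: hot prepared food → 5.5% + 0% transit = 5.5% → €0.17
Salad bar box €11.03: hot prepared food → 5.5% + 0% transit = 5.5% → €0.61
Acetaminophen (200 ct) €13.68: over-the-counter medicine → 0% + 2.5% transit = 2.5% → €0.34
Picture frame (8x10) €24.72: general merchandise → 5% + 1% transit = 6% → €1.48
Dish soap €4.70: general merchandise → 5% + 1% transit = 6% → €0.28
Total tax = €0.67 + €1.56 + €0.13 + €0.53 + €0.25 + €0.17 + €0.61 + €0.34 + €1.48 + €0.28 = €6.02

€6.02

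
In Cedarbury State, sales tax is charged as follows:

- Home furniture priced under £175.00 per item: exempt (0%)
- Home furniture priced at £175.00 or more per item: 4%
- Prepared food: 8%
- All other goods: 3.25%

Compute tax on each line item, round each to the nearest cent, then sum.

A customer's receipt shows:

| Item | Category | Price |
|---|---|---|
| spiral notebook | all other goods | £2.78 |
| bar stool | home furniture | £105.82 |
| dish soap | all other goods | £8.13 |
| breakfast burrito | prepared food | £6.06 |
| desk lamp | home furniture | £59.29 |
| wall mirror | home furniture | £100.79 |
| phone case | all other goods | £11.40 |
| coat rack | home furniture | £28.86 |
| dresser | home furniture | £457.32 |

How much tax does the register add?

Spiral notebook £2.78: all other goods → 3.25% → £0.09
Bar stool £105.82: home furniture, under £175.00 → 0% → £0.00
Dish soap £8.13: all other goods → 3.25% → £0.26
Breakfast burrito £6.06: prepared food → 8% → £0.48
Desk lamp £59.29: home furniture, under £175.00 → 0% → £0.00
Wall mirror £100.79: home furniture, under £175.00 → 0% → £0.00
Phone case £11.40: all other goods → 3.25% → £0.37
Coat rack £28.86: home furniture, under £175.00 → 0% → £0.00
Dresser £457.32: home furniture, £175.00 or more → 4% → £18.29
Total tax = £0.09 + £0.26 + £0.48 + £0.37 + £18.29 = £19.49

£19.49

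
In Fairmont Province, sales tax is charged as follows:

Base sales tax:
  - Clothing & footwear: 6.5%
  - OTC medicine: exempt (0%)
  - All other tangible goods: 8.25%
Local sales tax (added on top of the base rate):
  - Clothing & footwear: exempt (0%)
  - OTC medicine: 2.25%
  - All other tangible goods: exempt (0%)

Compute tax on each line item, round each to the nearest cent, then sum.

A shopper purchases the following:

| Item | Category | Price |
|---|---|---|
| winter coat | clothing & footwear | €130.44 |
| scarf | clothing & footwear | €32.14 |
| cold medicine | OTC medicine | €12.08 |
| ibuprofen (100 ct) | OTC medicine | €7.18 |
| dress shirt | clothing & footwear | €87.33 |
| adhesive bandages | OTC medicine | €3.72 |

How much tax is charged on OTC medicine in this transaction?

€0.51

Cold medicine €12.08: OTC medicine → 0% + 2.25% local = 2.25% → €0.27
Ibuprofen (100 ct) €7.18: OTC medicine → 0% + 2.25% local = 2.25% → €0.16
Adhesive bandages €3.72: OTC medicine → 0% + 2.25% local = 2.25% → €0.08
Tax on OTC medicine = €0.27 + €0.16 + €0.08 = €0.51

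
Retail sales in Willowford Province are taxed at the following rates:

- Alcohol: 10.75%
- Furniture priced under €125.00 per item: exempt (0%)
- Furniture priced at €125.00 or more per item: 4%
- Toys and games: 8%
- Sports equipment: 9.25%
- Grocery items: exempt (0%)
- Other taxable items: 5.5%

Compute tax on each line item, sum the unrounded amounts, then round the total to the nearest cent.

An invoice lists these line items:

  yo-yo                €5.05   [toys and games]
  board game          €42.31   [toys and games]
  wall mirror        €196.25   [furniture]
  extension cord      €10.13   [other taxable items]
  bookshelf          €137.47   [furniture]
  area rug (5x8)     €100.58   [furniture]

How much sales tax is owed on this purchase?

Yo-yo €5.05: toys and games → 8% → €0.404
Board game €42.31: toys and games → 8% → €3.3848
Wall mirror €196.25: furniture, €125.00 or more → 4% → €7.85
Extension cord €10.13: other taxable items → 5.5% → €0.55715
Bookshelf €137.47: furniture, €125.00 or more → 4% → €5.4988
Area rug (5x8) €100.58: furniture, under €125.00 → 0% → €0.00
Unrounded tax sum = €17.69475 → €17.69

€17.69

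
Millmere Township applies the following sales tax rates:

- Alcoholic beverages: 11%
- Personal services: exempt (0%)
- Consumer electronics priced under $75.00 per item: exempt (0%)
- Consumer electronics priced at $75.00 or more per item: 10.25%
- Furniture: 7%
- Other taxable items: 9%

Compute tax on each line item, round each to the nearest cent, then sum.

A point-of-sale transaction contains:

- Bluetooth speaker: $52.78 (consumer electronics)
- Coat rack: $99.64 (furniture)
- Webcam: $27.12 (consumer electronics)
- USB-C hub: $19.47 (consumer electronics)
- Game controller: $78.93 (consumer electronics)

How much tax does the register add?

Bluetooth speaker $52.78: consumer electronics, under $75.00 → 0% → $0.00
Coat rack $99.64: furniture → 7% → $6.97
Webcam $27.12: consumer electronics, under $75.00 → 0% → $0.00
USB-C hub $19.47: consumer electronics, under $75.00 → 0% → $0.00
Game controller $78.93: consumer electronics, $75.00 or more → 10.25% → $8.09
Total tax = $6.97 + $8.09 = $15.06

$15.06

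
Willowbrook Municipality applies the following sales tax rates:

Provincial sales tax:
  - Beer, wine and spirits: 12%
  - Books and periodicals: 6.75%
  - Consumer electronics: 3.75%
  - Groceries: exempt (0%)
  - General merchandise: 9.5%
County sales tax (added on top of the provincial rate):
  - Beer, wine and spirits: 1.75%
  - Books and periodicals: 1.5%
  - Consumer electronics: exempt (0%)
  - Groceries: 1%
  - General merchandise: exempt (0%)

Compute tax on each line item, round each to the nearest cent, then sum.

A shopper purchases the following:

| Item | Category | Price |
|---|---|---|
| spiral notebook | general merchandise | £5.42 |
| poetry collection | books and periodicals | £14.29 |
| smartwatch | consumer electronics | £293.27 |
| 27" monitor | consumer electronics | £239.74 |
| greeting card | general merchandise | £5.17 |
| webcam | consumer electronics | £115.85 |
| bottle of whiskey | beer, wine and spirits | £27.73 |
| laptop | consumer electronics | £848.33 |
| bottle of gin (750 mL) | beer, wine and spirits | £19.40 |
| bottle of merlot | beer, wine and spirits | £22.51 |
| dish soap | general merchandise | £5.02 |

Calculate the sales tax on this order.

£68.38

Spiral notebook £5.42: general merchandise → 9.5% + 0% county = 9.5% → £0.51
Poetry collection £14.29: books and periodicals → 6.75% + 1.5% county = 8.25% → £1.18
Smartwatch £293.27: consumer electronics → 3.75% + 0% county = 3.75% → £11.00
27" monitor £239.74: consumer electronics → 3.75% + 0% county = 3.75% → £8.99
Greeting card £5.17: general merchandise → 9.5% + 0% county = 9.5% → £0.49
Webcam £115.85: consumer electronics → 3.75% + 0% county = 3.75% → £4.34
Bottle of whiskey £27.73: beer, wine and spirits → 12% + 1.75% county = 13.75% → £3.81
Laptop £848.33: consumer electronics → 3.75% + 0% county = 3.75% → £31.81
Bottle of gin (750 mL) £19.40: beer, wine and spirits → 12% + 1.75% county = 13.75% → £2.67
Bottle of merlot £22.51: beer, wine and spirits → 12% + 1.75% county = 13.75% → £3.10
Dish soap £5.02: general merchandise → 9.5% + 0% county = 9.5% → £0.48
Total tax = £0.51 + £1.18 + £11.00 + £8.99 + £0.49 + £4.34 + £3.81 + £31.81 + £2.67 + £3.10 + £0.48 = £68.38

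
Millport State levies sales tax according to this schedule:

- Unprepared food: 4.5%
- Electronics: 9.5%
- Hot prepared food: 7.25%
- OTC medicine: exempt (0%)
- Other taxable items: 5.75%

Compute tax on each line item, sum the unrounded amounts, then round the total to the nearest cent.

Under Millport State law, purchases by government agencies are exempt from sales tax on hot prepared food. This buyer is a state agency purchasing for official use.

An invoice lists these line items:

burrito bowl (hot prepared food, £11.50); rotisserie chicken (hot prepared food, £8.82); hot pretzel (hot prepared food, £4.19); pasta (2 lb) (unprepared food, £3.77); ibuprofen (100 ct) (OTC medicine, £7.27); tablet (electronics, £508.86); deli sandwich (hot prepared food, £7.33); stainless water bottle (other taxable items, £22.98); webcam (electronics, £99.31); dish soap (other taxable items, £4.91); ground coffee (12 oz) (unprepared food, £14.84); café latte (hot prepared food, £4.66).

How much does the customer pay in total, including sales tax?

£758.66

Burrito bowl £11.50: hot prepared food, buyer-exempt → 0% → £0.00
Rotisserie chicken £8.82: hot prepared food, buyer-exempt → 0% → £0.00
Hot pretzel £4.19: hot prepared food, buyer-exempt → 0% → £0.00
Pasta (2 lb) £3.77: unprepared food → 4.5% → £0.16965
Ibuprofen (100 ct) £7.27: OTC medicine → 0% → £0.00
Tablet £508.86: electronics → 9.5% → £48.3417
Deli sandwich £7.33: hot prepared food, buyer-exempt → 0% → £0.00
Stainless water bottle £22.98: other taxable items → 5.75% → £1.32135
Webcam £99.31: electronics → 9.5% → £9.43445
Dish soap £4.91: other taxable items → 5.75% → £0.282325
Ground coffee (12 oz) £14.84: unprepared food → 4.5% → £0.6678
Café latte £4.66: hot prepared food, buyer-exempt → 0% → £0.00
Subtotal = £698.44; unrounded tax = £60.217275 → £60.22; total due = £758.66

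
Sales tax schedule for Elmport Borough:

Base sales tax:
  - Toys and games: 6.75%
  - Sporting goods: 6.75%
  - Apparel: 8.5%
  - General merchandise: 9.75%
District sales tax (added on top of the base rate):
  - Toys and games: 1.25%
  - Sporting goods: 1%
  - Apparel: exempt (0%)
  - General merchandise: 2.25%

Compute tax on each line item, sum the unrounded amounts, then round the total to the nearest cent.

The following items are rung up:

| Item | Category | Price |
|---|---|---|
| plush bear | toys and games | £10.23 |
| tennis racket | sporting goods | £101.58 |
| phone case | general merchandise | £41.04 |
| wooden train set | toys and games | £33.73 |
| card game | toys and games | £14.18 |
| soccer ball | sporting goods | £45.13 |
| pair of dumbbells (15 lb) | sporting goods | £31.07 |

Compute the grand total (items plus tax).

£300.31

Plush bear £10.23: toys and games → 6.75% + 1.25% district = 8% → £0.8184
Tennis racket £101.58: sporting goods → 6.75% + 1% district = 7.75% → £7.87245
Phone case £41.04: general merchandise → 9.75% + 2.25% district = 12% → £4.9248
Wooden train set £33.73: toys and games → 6.75% + 1.25% district = 8% → £2.6984
Card game £14.18: toys and games → 6.75% + 1.25% district = 8% → £1.1344
Soccer ball £45.13: sporting goods → 6.75% + 1% district = 7.75% → £3.497575
Pair of dumbbells (15 lb) £31.07: sporting goods → 6.75% + 1% district = 7.75% → £2.407925
Subtotal = £276.96; unrounded tax = £23.35395 → £23.35; total due = £300.31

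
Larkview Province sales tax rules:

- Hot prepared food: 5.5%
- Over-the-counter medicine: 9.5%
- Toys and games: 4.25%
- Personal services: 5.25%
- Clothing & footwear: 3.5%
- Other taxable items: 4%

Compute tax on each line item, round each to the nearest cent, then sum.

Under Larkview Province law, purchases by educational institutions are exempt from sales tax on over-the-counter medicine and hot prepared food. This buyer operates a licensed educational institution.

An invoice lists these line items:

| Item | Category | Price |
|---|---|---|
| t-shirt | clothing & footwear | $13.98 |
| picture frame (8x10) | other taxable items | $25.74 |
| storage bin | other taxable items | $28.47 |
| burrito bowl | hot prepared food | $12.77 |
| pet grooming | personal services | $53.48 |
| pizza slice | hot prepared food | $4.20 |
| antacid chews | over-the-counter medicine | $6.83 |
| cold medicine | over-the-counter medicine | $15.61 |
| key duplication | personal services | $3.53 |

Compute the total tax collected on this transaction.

T-shirt $13.98: clothing & footwear → 3.5% → $0.49
Picture frame (8x10) $25.74: other taxable items → 4% → $1.03
Storage bin $28.47: other taxable items → 4% → $1.14
Burrito bowl $12.77: hot prepared food, buyer-exempt → 0% → $0.00
Pet grooming $53.48: personal services → 5.25% → $2.81
Pizza slice $4.20: hot prepared food, buyer-exempt → 0% → $0.00
Antacid chews $6.83: over-the-counter medicine, buyer-exempt → 0% → $0.00
Cold medicine $15.61: over-the-counter medicine, buyer-exempt → 0% → $0.00
Key duplication $3.53: personal services → 5.25% → $0.19
Total tax = $0.49 + $1.03 + $1.14 + $2.81 + $0.19 = $5.66

$5.66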